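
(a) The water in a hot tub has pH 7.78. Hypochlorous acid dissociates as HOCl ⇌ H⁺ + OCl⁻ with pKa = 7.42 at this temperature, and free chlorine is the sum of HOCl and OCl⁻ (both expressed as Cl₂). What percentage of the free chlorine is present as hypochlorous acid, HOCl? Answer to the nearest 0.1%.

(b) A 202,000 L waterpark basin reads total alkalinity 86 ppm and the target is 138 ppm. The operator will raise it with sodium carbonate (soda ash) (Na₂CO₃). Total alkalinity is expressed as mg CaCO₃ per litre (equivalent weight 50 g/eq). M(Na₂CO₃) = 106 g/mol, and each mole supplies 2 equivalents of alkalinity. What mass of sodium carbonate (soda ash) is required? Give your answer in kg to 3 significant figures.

(a) [OCl⁻]/[HOCl] = 10^(pH − pKa) = 10^(7.78 − 7.42) = 10^0.36 = 2.291.
(a) Fraction as HOCl = 1 / (1 + 2.291) = 0.3039.

(b) Alkalinity to add: (138 − 86) = 52 mg/L as CaCO₃ × 202,000 L = 10,500 g as CaCO₃.
(b) Equivalents: 10,500 g ÷ 50 g/eq = 210.1 eq.
(b) Each mole of Na₂CO₃ supplies 2 eq, so 210.1 / 2 = 105 mol.
(b) Mass: 105 mol × 106 g/mol = 11,130 g.

(a) 30.4%; (b) 11.1 kg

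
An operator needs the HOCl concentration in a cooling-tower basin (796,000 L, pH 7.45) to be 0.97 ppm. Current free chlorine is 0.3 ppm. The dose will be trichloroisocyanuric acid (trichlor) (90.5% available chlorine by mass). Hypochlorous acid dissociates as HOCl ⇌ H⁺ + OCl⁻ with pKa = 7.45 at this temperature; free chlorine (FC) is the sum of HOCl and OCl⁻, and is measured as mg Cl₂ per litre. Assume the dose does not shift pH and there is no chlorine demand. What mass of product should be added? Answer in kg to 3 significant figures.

[OCl⁻]/[HOCl] = 10^(pH − pKa) = 10^(7.45 − 7.45) = 1; fraction as HOCl = 1/(1 + 1) = 0.5.
Free chlorine required for 0.97 ppm HOCl: 0.97 / 0.5 = 1.94 ppm.
FC to add: 1.94 − 0.3 = 1.64 mg/L as Cl₂.
Cl₂ equivalent: 1.64 mg/L × 796,000 L = 1305 g.
Product at 90.5% available Cl: 1305 / 0.905 = 1442 g.

1.44 kg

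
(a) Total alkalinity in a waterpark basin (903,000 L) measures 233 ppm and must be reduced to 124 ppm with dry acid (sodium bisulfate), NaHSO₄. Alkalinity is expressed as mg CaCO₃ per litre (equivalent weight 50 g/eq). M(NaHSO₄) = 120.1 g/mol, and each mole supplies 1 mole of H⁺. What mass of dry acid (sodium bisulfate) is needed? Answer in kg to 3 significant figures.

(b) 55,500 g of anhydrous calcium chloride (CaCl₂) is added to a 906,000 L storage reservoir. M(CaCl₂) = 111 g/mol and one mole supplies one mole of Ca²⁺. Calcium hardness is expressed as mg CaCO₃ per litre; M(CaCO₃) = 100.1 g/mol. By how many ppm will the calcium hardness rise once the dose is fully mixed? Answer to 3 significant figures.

(a) 236 kg; (b) 55.2 ppm

(a) Alkalinity to neutralize: (233 − 124) = 109 mg/L as CaCO₃ × 903,000 L = 98,430 g as CaCO₃.
(a) Equivalents of H⁺ required: 98,430 ÷ 50 g/eq = 1969 eq = 1969 mol NaHSO₄.
(a) Mass of NaHSO₄: 1969 × 120.1 = 236,400 g.

(b) Moles of Ca²⁺: 55,500 g ÷ 111 g/mol = 500 mol.
(b) As CaCO₃: 500 mol × 100.1 g/mol = 50,050 g.
(b) Rise: 50,050 g / 906,000 L × 1000 = 55.24 mg/L.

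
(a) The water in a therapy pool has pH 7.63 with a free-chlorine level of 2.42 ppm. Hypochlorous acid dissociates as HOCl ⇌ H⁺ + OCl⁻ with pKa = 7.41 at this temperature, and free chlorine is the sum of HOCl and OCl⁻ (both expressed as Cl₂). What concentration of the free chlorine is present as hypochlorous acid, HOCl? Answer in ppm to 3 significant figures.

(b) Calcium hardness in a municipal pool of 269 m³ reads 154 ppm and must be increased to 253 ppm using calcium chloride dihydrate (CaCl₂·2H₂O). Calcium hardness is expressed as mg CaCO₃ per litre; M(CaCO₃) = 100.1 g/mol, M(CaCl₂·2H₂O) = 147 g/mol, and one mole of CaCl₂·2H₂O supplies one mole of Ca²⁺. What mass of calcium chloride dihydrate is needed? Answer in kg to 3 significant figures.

(a) [OCl⁻]/[HOCl] = 10^(pH − pKa) = 10^(7.63 − 7.41) = 10^0.22 = 1.66.
(a) Fraction as HOCl = 1 / (1 + 1.66) = 0.376.
(a) HOCl = 0.376 × 2.42 ppm = 0.9099 ppm.

(b) Volume: 269 m³ = 269,000 L.
(b) Hardness to add: (253 − 154) = 99 mg/L as CaCO₃ × 269,000 L = 26,630 g as CaCO₃.
(b) Moles of Ca²⁺ (1 mol Ca²⁺ ≡ 1 mol CaCO₃): 26,630 / 100.1 g/mol = 266 mol.
(b) Mass of CaCl₂·2H₂O: 266 × 147 = 39,110 g.

(a) 0.910 ppm; (b) 39.1 kg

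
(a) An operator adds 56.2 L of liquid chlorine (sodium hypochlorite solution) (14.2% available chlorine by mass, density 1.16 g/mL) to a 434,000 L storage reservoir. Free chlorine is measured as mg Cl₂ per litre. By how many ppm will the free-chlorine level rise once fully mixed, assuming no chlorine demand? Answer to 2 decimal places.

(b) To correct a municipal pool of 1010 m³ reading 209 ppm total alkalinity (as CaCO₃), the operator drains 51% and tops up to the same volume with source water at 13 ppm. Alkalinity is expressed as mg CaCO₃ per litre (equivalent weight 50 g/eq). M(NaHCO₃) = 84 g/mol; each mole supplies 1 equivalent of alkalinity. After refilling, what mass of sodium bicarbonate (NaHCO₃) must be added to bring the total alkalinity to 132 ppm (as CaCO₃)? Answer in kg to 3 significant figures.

(a) 21.33 ppm; (b) 39.0 kg

(a) Mass of solution: 56.2 L × 1000 mL/L × 1.16 g/mL = 65,190 g.
(a) Available chlorine delivered: 65,190 g × 0.142 = 9257 g as Cl₂.
(a) Concentration rise: 9257 g / 434,000 L = 21.33 mg/L = 21.33 ppm.

(b) Volume: 1010 m³ = 1,010,000 L.
(b) After draining 51% and refilling: 209 × 0.49 + 13 × 0.51 = 109.04 ppm.
(b) Deficit to target: 132 − 109.04 = 22.96 mg/L.
(b) As CaCO₃: 22.96 mg/L × 1,010,000 L = 23,190 g; ÷ 50 g/eq ÷ 1 = 463.8 mol NaHCO₃.
(b) Mass: 463.8 × 84 = 38,960 g.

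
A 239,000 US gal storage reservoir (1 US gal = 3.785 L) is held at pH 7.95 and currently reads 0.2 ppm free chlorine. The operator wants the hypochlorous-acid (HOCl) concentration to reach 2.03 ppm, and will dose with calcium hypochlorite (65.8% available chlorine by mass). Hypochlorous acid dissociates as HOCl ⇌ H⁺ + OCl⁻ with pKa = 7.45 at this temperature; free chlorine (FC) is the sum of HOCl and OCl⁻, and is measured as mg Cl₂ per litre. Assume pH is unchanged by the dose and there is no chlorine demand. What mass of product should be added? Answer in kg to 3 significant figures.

11.3 kg

Volume: 239,000 US gal × 3.785 L/gal = 904,615 L.
[OCl⁻]/[HOCl] = 10^(pH − pKa) = 10^(7.95 − 7.45) = 3.162; fraction as HOCl = 1/(1 + 3.162) = 0.2403.
Free chlorine required for 2.03 ppm HOCl: 2.03 / 0.2403 = 8.449 ppm.
FC to add: 8.449 − 0.2 = 8.249 mg/L as Cl₂.
Cl₂ equivalent: 8.249 mg/L × 904,615 L = 7463 g.
Product at 65.8% available Cl: 7463 / 0.658 = 11,340 g.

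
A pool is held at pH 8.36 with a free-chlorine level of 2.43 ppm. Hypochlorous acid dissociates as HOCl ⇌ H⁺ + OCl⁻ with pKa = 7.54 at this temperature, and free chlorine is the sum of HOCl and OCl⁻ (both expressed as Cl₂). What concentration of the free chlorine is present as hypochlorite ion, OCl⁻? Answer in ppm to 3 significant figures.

2.11 ppm

[OCl⁻]/[HOCl] = 10^(pH − pKa) = 10^(8.36 − 7.54) = 10^0.82 = 6.607.
Fraction as HOCl = 1 / (1 + 6.607) = 0.1315.
OCl⁻ = (1 − 0.1315) × 2.43 ppm = 2.111 ppm.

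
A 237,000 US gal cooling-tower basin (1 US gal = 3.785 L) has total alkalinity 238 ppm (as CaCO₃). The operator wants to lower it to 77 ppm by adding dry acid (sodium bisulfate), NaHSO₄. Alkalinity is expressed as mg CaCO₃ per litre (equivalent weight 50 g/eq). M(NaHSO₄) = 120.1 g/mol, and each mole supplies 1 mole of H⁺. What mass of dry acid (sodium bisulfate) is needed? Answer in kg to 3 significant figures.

Volume: 237,000 US gal × 3.785 L/gal = 897,045 L.
Alkalinity to neutralize: (238 − 77) = 161 mg/L as CaCO₃ × 897,045 L = 144,400 g as CaCO₃.
Equivalents of H⁺ required: 144,400 ÷ 50 g/eq = 2888 eq = 2888 mol NaHSO₄.
Mass of NaHSO₄: 2888 × 120.1 = 346,900 g.

347 kg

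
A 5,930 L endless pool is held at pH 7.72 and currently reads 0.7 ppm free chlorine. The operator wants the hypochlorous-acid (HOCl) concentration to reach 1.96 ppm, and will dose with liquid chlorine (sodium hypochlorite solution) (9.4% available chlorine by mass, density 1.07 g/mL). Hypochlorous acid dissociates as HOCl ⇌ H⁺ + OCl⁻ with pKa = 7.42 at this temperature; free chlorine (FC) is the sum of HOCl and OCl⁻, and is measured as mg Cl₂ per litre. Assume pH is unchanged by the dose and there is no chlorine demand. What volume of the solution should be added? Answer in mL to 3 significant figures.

[OCl⁻]/[HOCl] = 10^(pH − pKa) = 10^(7.72 − 7.42) = 1.995; fraction as HOCl = 1/(1 + 1.995) = 0.3339.
Free chlorine required for 1.96 ppm HOCl: 1.96 / 0.3339 = 5.871 ppm.
FC to add: 5.871 − 0.7 = 5.171 mg/L as Cl₂.
Cl₂ equivalent: 5.171 mg/L × 5,930 L = 30.66 g.
Product at 9.4% available Cl: 30.66 / 0.094 = 326.2 g.
Volume: 326.2 g ÷ 1.07 g/mL = 304.9 mL.

305 mL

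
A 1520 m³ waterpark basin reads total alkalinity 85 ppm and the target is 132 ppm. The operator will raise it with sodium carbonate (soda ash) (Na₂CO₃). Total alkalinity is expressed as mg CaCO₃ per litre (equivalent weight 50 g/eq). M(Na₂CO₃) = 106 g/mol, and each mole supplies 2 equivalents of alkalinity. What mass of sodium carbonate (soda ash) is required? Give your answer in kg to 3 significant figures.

Volume: 1520 m³ = 1,520,000 L.
Alkalinity to add: (132 − 85) = 47 mg/L as CaCO₃ × 1,520,000 L = 71,440 g as CaCO₃.
Equivalents: 71,440 g ÷ 50 g/eq = 1429 eq.
Each mole of Na₂CO₃ supplies 2 eq, so 1429 / 2 = 714.4 mol.
Mass: 714.4 mol × 106 g/mol = 75,730 g.

75.7 kg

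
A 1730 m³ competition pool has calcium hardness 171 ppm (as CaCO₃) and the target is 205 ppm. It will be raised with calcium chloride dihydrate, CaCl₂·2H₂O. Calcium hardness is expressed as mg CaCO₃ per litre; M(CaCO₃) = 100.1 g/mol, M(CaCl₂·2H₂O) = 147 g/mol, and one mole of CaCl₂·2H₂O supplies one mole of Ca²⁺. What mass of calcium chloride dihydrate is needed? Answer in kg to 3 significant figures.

86.4 kg

Volume: 1730 m³ = 1,730,000 L.
Hardness to add: (205 − 171) = 34 mg/L as CaCO₃ × 1,730,000 L = 58,820 g as CaCO₃.
Moles of Ca²⁺ (1 mol Ca²⁺ ≡ 1 mol CaCO₃): 58,820 / 100.1 g/mol = 587.6 mol.
Mass of CaCl₂·2H₂O: 587.6 × 147 = 86,380 g.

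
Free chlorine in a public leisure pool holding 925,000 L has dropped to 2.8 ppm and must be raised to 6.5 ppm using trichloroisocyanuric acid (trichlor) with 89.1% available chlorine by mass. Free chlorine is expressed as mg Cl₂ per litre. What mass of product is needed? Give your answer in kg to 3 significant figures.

3.84 kg

Chlorine deficit: 6.5 − 2.8 = 3.7 ppm = 3.7 mg/L as Cl₂.
Cl₂ equivalent needed: 3.7 mg/L × 925,000 L = 3,422,000 mg = 3422 g.
Product at 89.1% available chlorine: 3422 / 0.891 = 3841 g.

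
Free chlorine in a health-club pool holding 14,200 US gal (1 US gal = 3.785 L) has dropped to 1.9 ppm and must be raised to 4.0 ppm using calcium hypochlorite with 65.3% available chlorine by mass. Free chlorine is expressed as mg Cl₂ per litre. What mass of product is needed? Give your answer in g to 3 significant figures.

173 g

Volume: 14,200 US gal × 3.785 L/gal = 53,747 L.
Chlorine deficit: 4.0 − 1.9 = 2.1 ppm = 2.1 mg/L as Cl₂.
Cl₂ equivalent needed: 2.1 mg/L × 53,747 L = 112,900 mg = 112.9 g.
Product at 65.3% available chlorine: 112.9 / 0.653 = 172.8 g.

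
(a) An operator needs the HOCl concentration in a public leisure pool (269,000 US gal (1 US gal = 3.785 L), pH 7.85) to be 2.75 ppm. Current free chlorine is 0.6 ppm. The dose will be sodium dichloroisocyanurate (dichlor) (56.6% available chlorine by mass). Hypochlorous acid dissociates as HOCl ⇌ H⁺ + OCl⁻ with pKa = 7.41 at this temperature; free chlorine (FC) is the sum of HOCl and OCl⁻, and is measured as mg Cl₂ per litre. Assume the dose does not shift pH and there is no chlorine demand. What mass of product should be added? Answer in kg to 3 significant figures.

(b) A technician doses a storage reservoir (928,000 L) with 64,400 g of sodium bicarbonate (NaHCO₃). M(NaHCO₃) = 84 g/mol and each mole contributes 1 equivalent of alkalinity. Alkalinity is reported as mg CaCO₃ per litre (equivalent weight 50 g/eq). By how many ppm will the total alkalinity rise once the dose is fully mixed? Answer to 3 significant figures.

(a) Volume: 269,000 US gal × 3.785 L/gal = 1,018,165 L.
(a) [OCl⁻]/[HOCl] = 10^(pH − pKa) = 10^(7.85 − 7.41) = 2.754; fraction as HOCl = 1/(1 + 2.754) = 0.2664.
(a) Free chlorine required for 2.75 ppm HOCl: 2.75 / 0.2664 = 10.32 ppm.
(a) FC to add: 10.32 − 0.6 = 9.724 mg/L as Cl₂.
(a) Cl₂ equivalent: 9.724 mg/L × 1,018,165 L = 9901 g.
(a) Product at 56.6% available Cl: 9901 / 0.566 = 17,490 g.

(b) Moles of NaHCO₃: 64,400 g ÷ 84 g/mol = 766.7 mol → 766.7 eq of alkalinity.
(b) As CaCO₃: 766.7 eq × 50 g/eq = 38,330 g.
(b) Rise: 38,330 g / 928,000 L × 1000 = 41.31 mg/L.

(a) 17.5 kg; (b) 41.3 ppm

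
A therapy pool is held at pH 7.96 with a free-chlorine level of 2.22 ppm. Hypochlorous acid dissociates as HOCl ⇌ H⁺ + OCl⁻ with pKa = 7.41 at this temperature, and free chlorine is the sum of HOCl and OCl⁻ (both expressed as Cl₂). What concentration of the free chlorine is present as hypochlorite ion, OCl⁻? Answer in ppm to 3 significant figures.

1.73 ppm

[OCl⁻]/[HOCl] = 10^(pH − pKa) = 10^(7.96 − 7.41) = 10^0.55 = 3.548.
Fraction as HOCl = 1 / (1 + 3.548) = 0.2199.
OCl⁻ = (1 − 0.2199) × 2.22 ppm = 1.732 ppm.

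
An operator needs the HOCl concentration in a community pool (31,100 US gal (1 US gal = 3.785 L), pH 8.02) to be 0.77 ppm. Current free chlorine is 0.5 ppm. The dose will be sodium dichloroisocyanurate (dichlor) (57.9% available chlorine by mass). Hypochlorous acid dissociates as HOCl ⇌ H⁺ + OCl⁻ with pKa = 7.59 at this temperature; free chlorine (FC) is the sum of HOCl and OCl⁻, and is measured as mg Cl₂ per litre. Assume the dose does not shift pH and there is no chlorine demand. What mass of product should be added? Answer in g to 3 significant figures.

Volume: 31,100 US gal × 3.785 L/gal = 117,714 L.
[OCl⁻]/[HOCl] = 10^(pH − pKa) = 10^(8.02 − 7.59) = 2.692; fraction as HOCl = 1/(1 + 2.692) = 0.2709.
Free chlorine required for 0.77 ppm HOCl: 0.77 / 0.2709 = 2.842 ppm.
FC to add: 2.842 − 0.5 = 2.342 mg/L as Cl₂.
Cl₂ equivalent: 2.342 mg/L × 117,714 L = 275.7 g.
Product at 57.9% available Cl: 275.7 / 0.579 = 476.2 g.

476 g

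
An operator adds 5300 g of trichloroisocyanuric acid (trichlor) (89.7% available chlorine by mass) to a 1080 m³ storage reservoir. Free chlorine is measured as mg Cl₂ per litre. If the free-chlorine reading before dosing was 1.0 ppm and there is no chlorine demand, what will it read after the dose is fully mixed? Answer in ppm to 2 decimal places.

5.40 ppm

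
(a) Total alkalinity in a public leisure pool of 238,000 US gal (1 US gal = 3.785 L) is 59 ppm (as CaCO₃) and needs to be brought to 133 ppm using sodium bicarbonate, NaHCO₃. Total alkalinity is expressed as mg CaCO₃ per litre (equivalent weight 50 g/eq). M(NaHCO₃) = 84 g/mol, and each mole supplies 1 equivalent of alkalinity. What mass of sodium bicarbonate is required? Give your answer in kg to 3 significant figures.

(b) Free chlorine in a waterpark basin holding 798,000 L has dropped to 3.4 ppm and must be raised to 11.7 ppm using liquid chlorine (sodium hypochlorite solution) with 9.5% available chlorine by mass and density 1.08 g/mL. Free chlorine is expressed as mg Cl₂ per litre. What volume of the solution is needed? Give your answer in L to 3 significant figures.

(a) Volume: 238,000 US gal × 3.785 L/gal = 900,830 L.
(a) Alkalinity to add: (133 − 59) = 74 mg/L as CaCO₃ × 900,830 L = 66,660 g as CaCO₃.
(a) Equivalents: 66,660 g ÷ 50 g/eq = 1333 eq.
(a) NaHCO₃ supplies 1 eq per mole → 1333 mol.
(a) Mass: 1333 mol × 84 g/mol = 112,000 g.

(b) Chlorine deficit: 11.7 − 3.4 = 8.3 ppm = 8.3 mg/L as Cl₂.
(b) Cl₂ equivalent needed: 8.3 mg/L × 798,000 L = 6,623,000 mg = 6623 g.
(b) Product at 9.5% available chlorine: 6623 / 0.095 = 69,720 g.
(b) Volume at density 1.08 g/mL: 69,720 g ÷ 1.08 g/mL = 64,560 mL.

(a) 112 kg; (b) 64.6 L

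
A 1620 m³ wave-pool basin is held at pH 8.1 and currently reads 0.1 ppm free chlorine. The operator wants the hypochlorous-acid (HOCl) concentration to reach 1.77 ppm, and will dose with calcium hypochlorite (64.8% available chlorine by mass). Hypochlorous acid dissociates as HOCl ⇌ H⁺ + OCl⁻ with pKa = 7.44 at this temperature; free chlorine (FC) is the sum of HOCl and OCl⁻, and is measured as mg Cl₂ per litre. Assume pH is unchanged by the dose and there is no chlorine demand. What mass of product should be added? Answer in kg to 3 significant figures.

Volume: 1620 m³ = 1,620,000 L.
[OCl⁻]/[HOCl] = 10^(pH − pKa) = 10^(8.1 − 7.44) = 4.571; fraction as HOCl = 1/(1 + 4.571) = 0.1795.
Free chlorine required for 1.77 ppm HOCl: 1.77 / 0.1795 = 9.86 ppm.
FC to add: 9.86 − 0.1 = 9.76 mg/L as Cl₂.
Cl₂ equivalent: 9.76 mg/L × 1,620,000 L = 15,810 g.
Product at 64.8% available Cl: 15,810 / 0.648 = 24,400 g.

24.4 kg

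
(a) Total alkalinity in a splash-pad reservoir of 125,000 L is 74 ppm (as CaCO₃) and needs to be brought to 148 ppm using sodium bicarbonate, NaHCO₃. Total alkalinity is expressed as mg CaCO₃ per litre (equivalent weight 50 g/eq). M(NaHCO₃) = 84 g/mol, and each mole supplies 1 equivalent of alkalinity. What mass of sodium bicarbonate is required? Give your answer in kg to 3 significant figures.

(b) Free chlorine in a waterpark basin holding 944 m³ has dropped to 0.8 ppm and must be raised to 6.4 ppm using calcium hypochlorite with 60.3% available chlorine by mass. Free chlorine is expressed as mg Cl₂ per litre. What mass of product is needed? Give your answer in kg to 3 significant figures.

(a) 15.5 kg; (b) 8.77 kg

(a) Alkalinity to add: (148 − 74) = 74 mg/L as CaCO₃ × 125,000 L = 9250 g as CaCO₃.
(a) Equivalents: 9250 g ÷ 50 g/eq = 185 eq.
(a) NaHCO₃ supplies 1 eq per mole → 185 mol.
(a) Mass: 185 mol × 84 g/mol = 15,540 g.

(b) Volume: 944 m³ = 944,000 L.
(b) Chlorine deficit: 6.4 − 0.8 = 5.6 ppm = 5.6 mg/L as Cl₂.
(b) Cl₂ equivalent needed: 5.6 mg/L × 944,000 L = 5,286,000 mg = 5286 g.
(b) Product at 60.3% available chlorine: 5286 / 0.603 = 8767 g.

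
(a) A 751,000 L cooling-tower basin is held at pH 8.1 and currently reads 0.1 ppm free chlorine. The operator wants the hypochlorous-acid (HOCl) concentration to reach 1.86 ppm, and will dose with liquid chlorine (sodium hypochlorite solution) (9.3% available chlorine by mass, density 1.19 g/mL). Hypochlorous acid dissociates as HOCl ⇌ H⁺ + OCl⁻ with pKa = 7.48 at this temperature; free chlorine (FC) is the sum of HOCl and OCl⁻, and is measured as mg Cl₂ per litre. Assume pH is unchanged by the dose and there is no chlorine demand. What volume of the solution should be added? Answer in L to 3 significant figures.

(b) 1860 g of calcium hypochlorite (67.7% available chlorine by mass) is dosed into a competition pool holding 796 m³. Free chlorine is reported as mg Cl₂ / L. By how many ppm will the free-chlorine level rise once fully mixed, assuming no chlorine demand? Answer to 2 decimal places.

(a) 64.6 L; (b) 1.58 ppm

(a) [OCl⁻]/[HOCl] = 10^(pH − pKa) = 10^(8.1 − 7.48) = 4.169; fraction as HOCl = 1/(1 + 4.169) = 0.1935.
(a) Free chlorine required for 1.86 ppm HOCl: 1.86 / 0.1935 = 9.614 ppm.
(a) FC to add: 9.614 − 0.1 = 9.514 mg/L as Cl₂.
(a) Cl₂ equivalent: 9.514 mg/L × 751,000 L = 7145 g.
(a) Product at 9.3% available Cl: 7145 / 0.093 = 76,830 g.
(a) Volume: 76,830 g ÷ 1.19 g/mL = 64,560 mL.

(b) Volume: 796 m³ = 796,000 L.
(b) Available chlorine delivered: 1860 g × 0.677 = 1259 g as Cl₂.
(b) Concentration rise: 1259 g / 796,000 L = 1.582 mg/L = 1.58 ppm.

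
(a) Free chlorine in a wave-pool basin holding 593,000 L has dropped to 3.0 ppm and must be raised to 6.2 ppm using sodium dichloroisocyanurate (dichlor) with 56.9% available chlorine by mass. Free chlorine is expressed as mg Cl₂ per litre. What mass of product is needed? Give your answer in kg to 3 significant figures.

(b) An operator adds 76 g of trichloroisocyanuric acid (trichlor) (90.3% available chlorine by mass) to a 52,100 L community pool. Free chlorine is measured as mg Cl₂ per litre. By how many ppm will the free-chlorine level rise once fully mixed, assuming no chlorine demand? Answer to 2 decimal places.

(a) 3.33 kg; (b) 1.32 ppm

(a) Chlorine deficit: 6.2 − 3.0 = 3.2 ppm = 3.2 mg/L as Cl₂.
(a) Cl₂ equivalent needed: 3.2 mg/L × 593,000 L = 1,898,000 mg = 1898 g.
(a) Product at 56.9% available chlorine: 1898 / 0.569 = 3335 g.

(b) Available chlorine delivered: 76 g × 0.903 = 68.63 g as Cl₂.
(b) Concentration rise: 68.63 g / 52,100 L = 1.317 mg/L = 1.32 ppm.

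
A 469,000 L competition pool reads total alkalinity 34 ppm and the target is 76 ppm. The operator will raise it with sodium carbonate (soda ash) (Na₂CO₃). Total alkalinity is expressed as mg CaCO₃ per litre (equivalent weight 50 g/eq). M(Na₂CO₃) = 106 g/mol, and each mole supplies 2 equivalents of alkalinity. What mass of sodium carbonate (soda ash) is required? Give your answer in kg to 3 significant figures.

20.9 kg

Alkalinity to add: (76 − 34) = 42 mg/L as CaCO₃ × 469,000 L = 19,700 g as CaCO₃.
Equivalents: 19,700 g ÷ 50 g/eq = 394 eq.
Each mole of Na₂CO₃ supplies 2 eq, so 394 / 2 = 197 mol.
Mass: 197 mol × 106 g/mol = 20,880 g.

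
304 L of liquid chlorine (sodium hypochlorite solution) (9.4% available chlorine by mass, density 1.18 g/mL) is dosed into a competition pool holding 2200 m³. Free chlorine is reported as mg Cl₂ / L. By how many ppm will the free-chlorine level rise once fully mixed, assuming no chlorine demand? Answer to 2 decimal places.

15.33 ppm

Volume: 2200 m³ = 2,200,000 L.
Mass of solution: 304 L × 1000 mL/L × 1.18 g/mL = 358,700 g.
Available chlorine delivered: 358,700 g × 0.094 = 33,720 g as Cl₂.
Concentration rise: 33,720 g / 2,200,000 L = 15.33 mg/L = 15.33 ppm.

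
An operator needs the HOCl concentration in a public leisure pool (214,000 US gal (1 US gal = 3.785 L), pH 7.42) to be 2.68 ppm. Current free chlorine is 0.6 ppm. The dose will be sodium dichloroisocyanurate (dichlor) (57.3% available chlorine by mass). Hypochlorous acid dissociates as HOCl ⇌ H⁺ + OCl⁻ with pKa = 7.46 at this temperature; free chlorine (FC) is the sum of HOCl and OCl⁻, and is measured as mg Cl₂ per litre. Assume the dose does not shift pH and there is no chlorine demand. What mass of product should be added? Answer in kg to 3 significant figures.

6.40 kg

Volume: 214,000 US gal × 3.785 L/gal = 809,990 L.
[OCl⁻]/[HOCl] = 10^(pH − pKa) = 10^(7.42 − 7.46) = 0.912; fraction as HOCl = 1/(1 + 0.912) = 0.523.
Free chlorine required for 2.68 ppm HOCl: 2.68 / 0.523 = 5.124 ppm.
FC to add: 5.124 − 0.6 = 4.524 mg/L as Cl₂.
Cl₂ equivalent: 4.524 mg/L × 809,990 L = 3665 g.
Product at 57.3% available Cl: 3665 / 0.573 = 6395 g.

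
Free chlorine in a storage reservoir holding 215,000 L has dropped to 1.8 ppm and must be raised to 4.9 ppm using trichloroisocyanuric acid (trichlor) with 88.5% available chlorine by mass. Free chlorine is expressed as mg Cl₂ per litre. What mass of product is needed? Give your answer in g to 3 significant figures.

753 g

Chlorine deficit: 4.9 − 1.8 = 3.1 ppm = 3.1 mg/L as Cl₂.
Cl₂ equivalent needed: 3.1 mg/L × 215,000 L = 666,500 mg = 666.5 g.
Product at 88.5% available chlorine: 666.5 / 0.885 = 753.1 g.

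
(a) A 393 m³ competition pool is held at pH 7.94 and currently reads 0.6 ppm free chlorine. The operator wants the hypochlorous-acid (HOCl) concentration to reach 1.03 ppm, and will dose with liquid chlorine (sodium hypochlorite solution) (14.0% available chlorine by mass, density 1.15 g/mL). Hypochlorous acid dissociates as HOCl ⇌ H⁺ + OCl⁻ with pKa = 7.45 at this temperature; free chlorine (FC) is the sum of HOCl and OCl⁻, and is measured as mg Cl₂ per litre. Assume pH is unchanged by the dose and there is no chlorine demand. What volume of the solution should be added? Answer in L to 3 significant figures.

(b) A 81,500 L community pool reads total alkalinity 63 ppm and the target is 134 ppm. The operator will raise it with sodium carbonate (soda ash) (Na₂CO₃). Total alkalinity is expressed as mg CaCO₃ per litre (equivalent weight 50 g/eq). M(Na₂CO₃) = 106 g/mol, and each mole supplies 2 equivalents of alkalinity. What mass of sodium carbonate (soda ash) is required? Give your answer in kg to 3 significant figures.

(a) Volume: 393 m³ = 393,000 L.
(a) [OCl⁻]/[HOCl] = 10^(pH − pKa) = 10^(7.94 − 7.45) = 3.09; fraction as HOCl = 1/(1 + 3.09) = 0.2445.
(a) Free chlorine required for 1.03 ppm HOCl: 1.03 / 0.2445 = 4.213 ppm.
(a) FC to add: 4.213 − 0.6 = 3.613 mg/L as Cl₂.
(a) Cl₂ equivalent: 3.613 mg/L × 393,000 L = 1420 g.
(a) Product at 14.0% available Cl: 1420 / 0.14 = 10,140 g.
(a) Volume: 10,140 g ÷ 1.15 g/mL = 8819 mL.

(b) Alkalinity to add: (134 − 63) = 71 mg/L as CaCO₃ × 81,500 L = 5786 g as CaCO₃.
(b) Equivalents: 5786 g ÷ 50 g/eq = 115.7 eq.
(b) Each mole of Na₂CO₃ supplies 2 eq, so 115.7 / 2 = 57.87 mol.
(b) Mass: 57.87 mol × 106 g/mol = 6134 g.

(a) 8.82 L; (b) 6.13 kg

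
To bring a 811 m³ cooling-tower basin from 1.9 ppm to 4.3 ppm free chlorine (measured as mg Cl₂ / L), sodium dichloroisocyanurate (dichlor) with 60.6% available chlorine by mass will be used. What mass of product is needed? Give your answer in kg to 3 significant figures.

Volume: 811 m³ = 811,000 L.
Chlorine deficit: 4.3 − 1.9 = 2.4 ppm = 2.4 mg/L as Cl₂.
Cl₂ equivalent needed: 2.4 mg/L × 811,000 L = 1,946,000 mg = 1946 g.
Product at 60.6% available chlorine: 1946 / 0.606 = 3212 g.

3.21 kg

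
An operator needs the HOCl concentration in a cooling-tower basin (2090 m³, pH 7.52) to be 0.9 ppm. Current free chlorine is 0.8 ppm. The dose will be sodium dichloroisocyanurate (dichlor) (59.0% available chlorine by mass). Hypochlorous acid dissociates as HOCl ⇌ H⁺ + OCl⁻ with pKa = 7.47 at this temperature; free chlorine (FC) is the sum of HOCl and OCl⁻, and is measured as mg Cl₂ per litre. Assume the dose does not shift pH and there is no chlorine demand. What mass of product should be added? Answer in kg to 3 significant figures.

Volume: 2090 m³ = 2,090,000 L.
[OCl⁻]/[HOCl] = 10^(pH − pKa) = 10^(7.52 − 7.47) = 1.122; fraction as HOCl = 1/(1 + 1.122) = 0.4712.
Free chlorine required for 0.9 ppm HOCl: 0.9 / 0.4712 = 1.91 ppm.
FC to add: 1.91 − 0.8 = 1.11 mg/L as Cl₂.
Cl₂ equivalent: 1.11 mg/L × 2,090,000 L = 2320 g.
Product at 59.0% available Cl: 2320 / 0.59 = 3931 g.

3.93 kg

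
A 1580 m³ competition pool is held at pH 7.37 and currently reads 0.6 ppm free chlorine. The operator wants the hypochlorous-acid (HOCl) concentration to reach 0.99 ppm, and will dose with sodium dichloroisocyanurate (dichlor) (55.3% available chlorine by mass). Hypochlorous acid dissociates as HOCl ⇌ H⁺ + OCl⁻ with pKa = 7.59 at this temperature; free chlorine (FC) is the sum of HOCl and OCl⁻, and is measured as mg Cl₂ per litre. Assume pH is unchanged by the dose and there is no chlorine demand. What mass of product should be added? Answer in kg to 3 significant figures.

Volume: 1580 m³ = 1,580,000 L.
[OCl⁻]/[HOCl] = 10^(pH − pKa) = 10^(7.37 − 7.59) = 0.6026; fraction as HOCl = 1/(1 + 0.6026) = 0.624.
Free chlorine required for 0.99 ppm HOCl: 0.99 / 0.624 = 1.587 ppm.
FC to add: 1.587 − 0.6 = 0.9865 mg/L as Cl₂.
Cl₂ equivalent: 0.9865 mg/L × 1,580,000 L = 1559 g.
Product at 55.3% available Cl: 1559 / 0.553 = 2819 g.

2.82 kg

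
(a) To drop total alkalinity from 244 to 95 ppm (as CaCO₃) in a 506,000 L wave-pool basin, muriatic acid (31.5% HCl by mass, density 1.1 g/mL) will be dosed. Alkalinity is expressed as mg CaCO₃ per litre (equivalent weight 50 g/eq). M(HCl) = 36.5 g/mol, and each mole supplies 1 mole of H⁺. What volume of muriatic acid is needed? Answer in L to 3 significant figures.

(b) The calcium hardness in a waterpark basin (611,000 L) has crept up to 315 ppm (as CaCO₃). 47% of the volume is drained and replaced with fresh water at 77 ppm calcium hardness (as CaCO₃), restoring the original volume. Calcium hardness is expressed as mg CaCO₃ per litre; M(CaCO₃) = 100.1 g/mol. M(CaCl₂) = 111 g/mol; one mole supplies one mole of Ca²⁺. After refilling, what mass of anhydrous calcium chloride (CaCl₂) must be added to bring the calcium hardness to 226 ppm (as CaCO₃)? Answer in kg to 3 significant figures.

(a) 159 L; (b) 15.5 kg

(a) Alkalinity to neutralize: (244 − 95) = 149 mg/L as CaCO₃ × 506,000 L = 75,390 g as CaCO₃.
(a) Equivalents of H⁺ required: 75,390 ÷ 50 g/eq = 1508 eq = 1508 mol HCl.
(a) Mass of HCl: 1508 × 36.5 = 55,040 g.
(a) Mass of 31.5% solution: 55,040 / 0.315 = 174,700 g.
(a) Volume: 174,700 g ÷ 1.1 g/mL = 158,800 mL.

(b) After draining 47% and refilling: 315 × 0.53 + 77 × 0.47 = 203.14 ppm.
(b) Deficit to target: 226 − 203.14 = 22.86 mg/L.
(b) As CaCO₃: 22.86 mg/L × 611,000 L = 13,970 g; ÷ 100.1 = 139.5 mol Ca²⁺.
(b) Mass: 139.5 × 111 = 15,490 g.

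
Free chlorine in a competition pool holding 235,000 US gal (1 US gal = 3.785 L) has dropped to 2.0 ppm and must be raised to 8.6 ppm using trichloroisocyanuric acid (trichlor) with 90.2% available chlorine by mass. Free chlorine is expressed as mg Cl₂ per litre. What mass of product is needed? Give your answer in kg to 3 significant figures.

Volume: 235,000 US gal × 3.785 L/gal = 889,475 L.
Chlorine deficit: 8.6 − 2.0 = 6.6 ppm = 6.6 mg/L as Cl₂.
Cl₂ equivalent needed: 6.6 mg/L × 889,475 L = 5,871,000 mg = 5871 g.
Product at 90.2% available chlorine: 5871 / 0.902 = 6508 g.

6.51 kg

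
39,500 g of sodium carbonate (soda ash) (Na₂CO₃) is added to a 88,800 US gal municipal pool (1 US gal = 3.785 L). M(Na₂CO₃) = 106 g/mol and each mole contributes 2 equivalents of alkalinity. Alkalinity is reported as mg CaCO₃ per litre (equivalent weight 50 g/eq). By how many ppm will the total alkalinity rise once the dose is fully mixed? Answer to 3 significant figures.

111 ppm

Volume: 88,800 US gal × 3.785 L/gal = 336,108 L.
Moles of Na₂CO₃: 39,500 g ÷ 106 g/mol = 372.6 mol → 745.3 eq of alkalinity.
As CaCO₃: 745.3 eq × 50 g/eq = 37,260 g.
Rise: 37,260 g / 336,108 L × 1000 = 110.9 mg/L.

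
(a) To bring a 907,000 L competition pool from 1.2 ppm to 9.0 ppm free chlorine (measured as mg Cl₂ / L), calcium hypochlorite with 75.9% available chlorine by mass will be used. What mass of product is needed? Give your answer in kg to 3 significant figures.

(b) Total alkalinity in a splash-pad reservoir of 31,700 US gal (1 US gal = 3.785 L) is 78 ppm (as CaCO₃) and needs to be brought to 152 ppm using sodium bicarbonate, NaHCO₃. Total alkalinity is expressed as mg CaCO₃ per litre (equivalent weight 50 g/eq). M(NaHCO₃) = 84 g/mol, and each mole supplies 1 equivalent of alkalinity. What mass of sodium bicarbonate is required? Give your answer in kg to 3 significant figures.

(a) Chlorine deficit: 9.0 − 1.2 = 7.8 ppm = 7.8 mg/L as Cl₂.
(a) Cl₂ equivalent needed: 7.8 mg/L × 907,000 L = 7,075,000 mg = 7075 g.
(a) Product at 75.9% available chlorine: 7075 / 0.759 = 9321 g.

(b) Volume: 31,700 US gal × 3.785 L/gal = 119,984 L.
(b) Alkalinity to add: (152 − 78) = 74 mg/L as CaCO₃ × 119,984 L = 8879 g as CaCO₃.
(b) Equivalents: 8879 g ÷ 50 g/eq = 177.6 eq.
(b) NaHCO₃ supplies 1 eq per mole → 177.6 mol.
(b) Mass: 177.6 mol × 84 g/mol = 14,920 g.

(a) 9.32 kg; (b) 14.9 kg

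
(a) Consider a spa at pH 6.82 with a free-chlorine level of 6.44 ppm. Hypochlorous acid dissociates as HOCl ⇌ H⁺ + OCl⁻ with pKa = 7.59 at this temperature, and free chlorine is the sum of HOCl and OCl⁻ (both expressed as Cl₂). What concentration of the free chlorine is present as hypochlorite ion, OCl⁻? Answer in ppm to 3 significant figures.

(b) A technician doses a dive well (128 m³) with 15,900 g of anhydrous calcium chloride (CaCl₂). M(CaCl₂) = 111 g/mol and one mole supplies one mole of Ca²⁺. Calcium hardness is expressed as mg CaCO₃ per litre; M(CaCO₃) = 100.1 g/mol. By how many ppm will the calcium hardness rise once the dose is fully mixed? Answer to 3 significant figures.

(a) 0.935 ppm; (b) 112 ppm

(a) [OCl⁻]/[HOCl] = 10^(pH − pKa) = 10^(6.82 − 7.59) = 10^-0.77 = 0.1698.
(a) Fraction as HOCl = 1 / (1 + 0.1698) = 0.8548.
(a) OCl⁻ = (1 − 0.8548) × 6.44 ppm = 0.9349 ppm.

(b) Volume: 128 m³ = 128,000 L.
(b) Moles of Ca²⁺: 15,900 g ÷ 111 g/mol = 143.2 mol.
(b) As CaCO₃: 143.2 mol × 100.1 g/mol = 14,340 g.
(b) Rise: 14,340 g / 128,000 L × 1000 = 112 mg/L.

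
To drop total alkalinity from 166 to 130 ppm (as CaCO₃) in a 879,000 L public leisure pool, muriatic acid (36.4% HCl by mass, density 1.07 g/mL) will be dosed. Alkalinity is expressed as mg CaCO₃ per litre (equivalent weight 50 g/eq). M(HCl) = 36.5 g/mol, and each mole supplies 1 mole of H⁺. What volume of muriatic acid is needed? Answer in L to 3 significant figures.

Alkalinity to neutralize: (166 − 130) = 36 mg/L as CaCO₃ × 879,000 L = 31,640 g as CaCO₃.
Equivalents of H⁺ required: 31,640 ÷ 50 g/eq = 632.9 eq = 632.9 mol HCl.
Mass of HCl: 632.9 × 36.5 = 23,100 g.
Mass of 36.4% solution: 23,100 / 0.364 = 63,460 g.
Volume: 63,460 g ÷ 1.07 g/mL = 59,310 mL.

59.3 L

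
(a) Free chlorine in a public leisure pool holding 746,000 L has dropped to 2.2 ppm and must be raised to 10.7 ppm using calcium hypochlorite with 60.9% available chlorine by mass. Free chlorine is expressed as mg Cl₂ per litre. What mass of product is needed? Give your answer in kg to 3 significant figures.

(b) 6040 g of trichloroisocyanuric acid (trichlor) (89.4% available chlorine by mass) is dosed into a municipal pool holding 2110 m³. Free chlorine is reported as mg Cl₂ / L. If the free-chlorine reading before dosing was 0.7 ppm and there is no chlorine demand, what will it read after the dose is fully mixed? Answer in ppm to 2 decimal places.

(a) Chlorine deficit: 10.7 − 2.2 = 8.5 ppm = 8.5 mg/L as Cl₂.
(a) Cl₂ equivalent needed: 8.5 mg/L × 746,000 L = 6,341,000 mg = 6341 g.
(a) Product at 60.9% available chlorine: 6341 / 0.609 = 10,410 g.

(b) Volume: 2110 m³ = 2,110,000 L.
(b) Available chlorine delivered: 6040 g × 0.894 = 5400 g as Cl₂.
(b) Concentration rise: 5400 g / 2,110,000 L = 2.559 mg/L = 2.56 ppm.
(b) Final FC: 0.7 + 2.56 = 3.26 ppm.

(a) 10.4 kg; (b) 3.26 ppm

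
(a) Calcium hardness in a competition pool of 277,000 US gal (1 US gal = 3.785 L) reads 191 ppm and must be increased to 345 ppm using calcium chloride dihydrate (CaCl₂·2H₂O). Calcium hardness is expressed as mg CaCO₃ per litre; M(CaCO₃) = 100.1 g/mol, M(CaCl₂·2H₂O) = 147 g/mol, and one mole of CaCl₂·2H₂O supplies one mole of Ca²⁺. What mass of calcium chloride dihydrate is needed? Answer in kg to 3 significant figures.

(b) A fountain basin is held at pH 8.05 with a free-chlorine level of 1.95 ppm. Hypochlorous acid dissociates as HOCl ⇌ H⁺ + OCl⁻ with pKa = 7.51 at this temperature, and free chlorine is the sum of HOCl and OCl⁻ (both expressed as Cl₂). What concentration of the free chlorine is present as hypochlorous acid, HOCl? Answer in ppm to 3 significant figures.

(a) Volume: 277,000 US gal × 3.785 L/gal = 1,048,445 L.
(a) Hardness to add: (345 − 191) = 154 mg/L as CaCO₃ × 1,048,445 L = 161,500 g as CaCO₃.
(a) Moles of Ca²⁺ (1 mol Ca²⁺ ≡ 1 mol CaCO₃): 161,500 / 100.1 g/mol = 1613 mol.
(a) Mass of CaCl₂·2H₂O: 1613 × 147 = 237,100 g.

(b) [OCl⁻]/[HOCl] = 10^(pH − pKa) = 10^(8.05 − 7.51) = 10^0.54 = 3.467.
(b) Fraction as HOCl = 1 / (1 + 3.467) = 0.2238.
(b) HOCl = 0.2238 × 1.95 ppm = 0.4365 ppm.

(a) 237 kg; (b) 0.436 ppm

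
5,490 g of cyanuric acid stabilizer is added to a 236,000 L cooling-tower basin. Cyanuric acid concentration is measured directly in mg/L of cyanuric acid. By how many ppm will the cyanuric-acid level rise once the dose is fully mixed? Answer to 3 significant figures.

23.3 ppm

Rise: 5,490 g / 236,000 L × 1000 = 23.26 mg/L.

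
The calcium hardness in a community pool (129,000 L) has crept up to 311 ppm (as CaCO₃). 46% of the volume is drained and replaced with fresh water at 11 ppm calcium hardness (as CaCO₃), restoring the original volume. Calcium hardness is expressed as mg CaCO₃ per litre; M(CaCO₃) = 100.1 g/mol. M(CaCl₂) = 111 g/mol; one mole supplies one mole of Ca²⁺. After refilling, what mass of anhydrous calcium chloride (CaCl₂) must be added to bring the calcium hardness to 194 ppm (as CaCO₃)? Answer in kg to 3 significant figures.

3.00 kg

After draining 46% and refilling: 311 × 0.54 + 11 × 0.46 = 173 ppm.
Deficit to target: 194 − 173 = 21 mg/L.
As CaCO₃: 21 mg/L × 129,000 L = 2709 g; ÷ 100.1 = 27.06 mol Ca²⁺.
Mass: 27.06 × 111 = 3004 g.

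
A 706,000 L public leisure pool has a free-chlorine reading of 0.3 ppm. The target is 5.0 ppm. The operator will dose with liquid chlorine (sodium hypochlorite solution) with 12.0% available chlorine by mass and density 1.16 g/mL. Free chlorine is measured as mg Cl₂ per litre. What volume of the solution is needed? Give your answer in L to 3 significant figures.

23.8 L

Chlorine deficit: 5.0 − 0.3 = 4.7 ppm = 4.7 mg/L as Cl₂.
Cl₂ equivalent needed: 4.7 mg/L × 706,000 L = 3,318,000 mg = 3318 g.
Product at 12.0% available chlorine: 3318 / 0.12 = 27,650 g.
Volume at density 1.16 g/mL: 27,650 g ÷ 1.16 g/mL = 23,840 mL.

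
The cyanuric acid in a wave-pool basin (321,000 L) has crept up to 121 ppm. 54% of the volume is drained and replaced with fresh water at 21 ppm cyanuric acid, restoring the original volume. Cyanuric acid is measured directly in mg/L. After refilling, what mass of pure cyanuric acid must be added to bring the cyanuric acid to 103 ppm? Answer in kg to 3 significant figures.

After draining 54% and refilling: 121 × 0.46 + 21 × 0.54 = 67 ppm.
Deficit to target: 103 − 67 = 36 mg/L.
Mass: 36 mg/L × 321,000 L = 11,560 g cyanuric acid.

11.6 kg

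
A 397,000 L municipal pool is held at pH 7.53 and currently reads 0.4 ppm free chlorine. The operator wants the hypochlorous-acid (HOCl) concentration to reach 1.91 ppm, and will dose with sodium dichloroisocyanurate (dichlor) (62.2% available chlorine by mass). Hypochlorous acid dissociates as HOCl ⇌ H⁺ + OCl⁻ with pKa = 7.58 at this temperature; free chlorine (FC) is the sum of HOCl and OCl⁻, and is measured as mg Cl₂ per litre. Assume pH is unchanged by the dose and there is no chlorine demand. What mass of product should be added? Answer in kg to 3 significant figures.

[OCl⁻]/[HOCl] = 10^(pH − pKa) = 10^(7.53 − 7.58) = 0.8913; fraction as HOCl = 1/(1 + 0.8913) = 0.5288.
Free chlorine required for 1.91 ppm HOCl: 1.91 / 0.5288 = 3.612 ppm.
FC to add: 3.612 − 0.4 = 3.212 mg/L as Cl₂.
Cl₂ equivalent: 3.212 mg/L × 397,000 L = 1275 g.
Product at 62.2% available Cl: 1275 / 0.622 = 2050 g.

2.05 kg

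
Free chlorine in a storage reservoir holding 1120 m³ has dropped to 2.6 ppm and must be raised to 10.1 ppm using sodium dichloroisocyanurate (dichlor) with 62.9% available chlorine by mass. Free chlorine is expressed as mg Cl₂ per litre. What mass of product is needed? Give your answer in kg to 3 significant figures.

13.4 kg

Volume: 1120 m³ = 1,120,000 L.
Chlorine deficit: 10.1 − 2.6 = 7.5 ppm = 7.5 mg/L as Cl₂.
Cl₂ equivalent needed: 7.5 mg/L × 1,120,000 L = 8,400,000 mg = 8400 g.
Product at 62.9% available chlorine: 8400 / 0.629 = 13,350 g.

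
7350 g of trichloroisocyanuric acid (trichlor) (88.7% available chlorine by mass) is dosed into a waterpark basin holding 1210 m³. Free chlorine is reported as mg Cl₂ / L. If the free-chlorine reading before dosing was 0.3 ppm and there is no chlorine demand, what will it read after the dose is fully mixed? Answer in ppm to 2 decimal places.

Volume: 1210 m³ = 1,210,000 L.
Available chlorine delivered: 7350 g × 0.887 = 6519 g as Cl₂.
Concentration rise: 6519 g / 1,210,000 L = 5.388 mg/L = 5.39 ppm.
Final FC: 0.3 + 5.39 = 5.69 ppm.

5.69 ppm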